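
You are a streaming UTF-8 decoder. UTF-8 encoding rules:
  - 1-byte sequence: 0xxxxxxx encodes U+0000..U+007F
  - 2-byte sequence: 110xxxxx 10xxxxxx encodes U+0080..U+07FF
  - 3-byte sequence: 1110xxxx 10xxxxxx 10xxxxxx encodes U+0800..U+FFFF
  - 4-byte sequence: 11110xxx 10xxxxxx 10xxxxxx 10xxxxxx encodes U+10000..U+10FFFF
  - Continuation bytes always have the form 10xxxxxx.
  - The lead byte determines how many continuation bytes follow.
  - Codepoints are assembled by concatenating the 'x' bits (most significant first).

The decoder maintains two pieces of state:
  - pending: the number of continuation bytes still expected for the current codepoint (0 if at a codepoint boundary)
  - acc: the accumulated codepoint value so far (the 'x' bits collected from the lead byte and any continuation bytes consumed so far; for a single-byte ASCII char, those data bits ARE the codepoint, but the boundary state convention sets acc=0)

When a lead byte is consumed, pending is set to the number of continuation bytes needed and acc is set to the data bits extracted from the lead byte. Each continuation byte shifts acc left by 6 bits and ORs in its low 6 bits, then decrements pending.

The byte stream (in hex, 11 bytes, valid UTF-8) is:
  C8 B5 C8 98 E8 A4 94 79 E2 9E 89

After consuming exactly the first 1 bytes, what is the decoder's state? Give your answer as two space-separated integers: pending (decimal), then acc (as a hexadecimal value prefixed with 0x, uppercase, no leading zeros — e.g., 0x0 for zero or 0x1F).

Byte[0]=C8: 2-byte lead. pending=1, acc=0x8

Answer: 1 0x8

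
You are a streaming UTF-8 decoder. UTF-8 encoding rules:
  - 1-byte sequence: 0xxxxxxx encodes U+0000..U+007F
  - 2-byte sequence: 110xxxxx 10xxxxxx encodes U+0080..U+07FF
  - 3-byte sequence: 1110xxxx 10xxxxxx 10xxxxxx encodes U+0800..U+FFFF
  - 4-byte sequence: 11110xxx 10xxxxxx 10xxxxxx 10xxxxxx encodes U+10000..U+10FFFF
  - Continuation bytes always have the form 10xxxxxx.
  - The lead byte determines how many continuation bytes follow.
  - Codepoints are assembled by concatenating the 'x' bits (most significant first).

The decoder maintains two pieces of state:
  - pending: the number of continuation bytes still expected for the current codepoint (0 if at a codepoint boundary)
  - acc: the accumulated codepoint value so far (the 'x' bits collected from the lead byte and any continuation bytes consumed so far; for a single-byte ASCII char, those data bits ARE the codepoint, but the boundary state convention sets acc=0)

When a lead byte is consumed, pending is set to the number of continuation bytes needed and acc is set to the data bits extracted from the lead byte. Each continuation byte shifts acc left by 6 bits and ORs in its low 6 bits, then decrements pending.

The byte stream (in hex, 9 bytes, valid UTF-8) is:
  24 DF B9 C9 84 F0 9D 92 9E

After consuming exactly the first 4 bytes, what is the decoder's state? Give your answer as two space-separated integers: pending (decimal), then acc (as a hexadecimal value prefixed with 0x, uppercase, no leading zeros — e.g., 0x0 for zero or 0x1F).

Answer: 1 0x9

Derivation:
Byte[0]=24: 1-byte. pending=0, acc=0x0
Byte[1]=DF: 2-byte lead. pending=1, acc=0x1F
Byte[2]=B9: continuation. acc=(acc<<6)|0x39=0x7F9, pending=0
Byte[3]=C9: 2-byte lead. pending=1, acc=0x9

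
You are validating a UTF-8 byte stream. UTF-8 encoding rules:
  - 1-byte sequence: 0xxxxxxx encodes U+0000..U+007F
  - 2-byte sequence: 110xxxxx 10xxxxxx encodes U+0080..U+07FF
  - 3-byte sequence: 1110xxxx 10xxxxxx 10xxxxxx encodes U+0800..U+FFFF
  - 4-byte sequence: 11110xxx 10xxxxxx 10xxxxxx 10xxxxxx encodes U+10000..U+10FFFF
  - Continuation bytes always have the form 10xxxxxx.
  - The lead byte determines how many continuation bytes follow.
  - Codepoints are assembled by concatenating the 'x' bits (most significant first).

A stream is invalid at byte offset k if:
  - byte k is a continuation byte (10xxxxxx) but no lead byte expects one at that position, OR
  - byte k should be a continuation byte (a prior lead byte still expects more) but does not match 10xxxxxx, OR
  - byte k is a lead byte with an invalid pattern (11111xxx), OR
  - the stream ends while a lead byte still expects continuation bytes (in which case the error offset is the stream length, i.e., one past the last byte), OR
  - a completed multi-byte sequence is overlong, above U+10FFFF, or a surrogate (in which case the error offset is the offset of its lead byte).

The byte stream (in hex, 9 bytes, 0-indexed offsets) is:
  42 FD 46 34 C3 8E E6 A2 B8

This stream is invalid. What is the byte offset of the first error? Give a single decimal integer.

Byte[0]=42: 1-byte ASCII. cp=U+0042
Byte[1]=FD: INVALID lead byte (not 0xxx/110x/1110/11110)

Answer: 1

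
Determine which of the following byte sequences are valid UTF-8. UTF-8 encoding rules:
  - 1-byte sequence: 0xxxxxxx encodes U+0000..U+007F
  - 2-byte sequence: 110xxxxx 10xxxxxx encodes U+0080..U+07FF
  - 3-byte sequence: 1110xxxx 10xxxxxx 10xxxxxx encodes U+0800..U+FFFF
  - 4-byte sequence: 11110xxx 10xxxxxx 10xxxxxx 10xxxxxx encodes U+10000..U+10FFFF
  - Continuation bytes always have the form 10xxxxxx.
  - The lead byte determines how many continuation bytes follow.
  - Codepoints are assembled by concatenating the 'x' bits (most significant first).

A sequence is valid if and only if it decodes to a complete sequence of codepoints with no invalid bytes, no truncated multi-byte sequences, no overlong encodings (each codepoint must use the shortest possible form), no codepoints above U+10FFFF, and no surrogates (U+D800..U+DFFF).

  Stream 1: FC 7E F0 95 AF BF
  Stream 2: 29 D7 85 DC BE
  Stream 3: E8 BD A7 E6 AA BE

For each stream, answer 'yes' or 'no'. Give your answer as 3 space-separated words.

Answer: no yes yes

Derivation:
Stream 1: error at byte offset 0. INVALID
Stream 2: decodes cleanly. VALID
Stream 3: decodes cleanly. VALID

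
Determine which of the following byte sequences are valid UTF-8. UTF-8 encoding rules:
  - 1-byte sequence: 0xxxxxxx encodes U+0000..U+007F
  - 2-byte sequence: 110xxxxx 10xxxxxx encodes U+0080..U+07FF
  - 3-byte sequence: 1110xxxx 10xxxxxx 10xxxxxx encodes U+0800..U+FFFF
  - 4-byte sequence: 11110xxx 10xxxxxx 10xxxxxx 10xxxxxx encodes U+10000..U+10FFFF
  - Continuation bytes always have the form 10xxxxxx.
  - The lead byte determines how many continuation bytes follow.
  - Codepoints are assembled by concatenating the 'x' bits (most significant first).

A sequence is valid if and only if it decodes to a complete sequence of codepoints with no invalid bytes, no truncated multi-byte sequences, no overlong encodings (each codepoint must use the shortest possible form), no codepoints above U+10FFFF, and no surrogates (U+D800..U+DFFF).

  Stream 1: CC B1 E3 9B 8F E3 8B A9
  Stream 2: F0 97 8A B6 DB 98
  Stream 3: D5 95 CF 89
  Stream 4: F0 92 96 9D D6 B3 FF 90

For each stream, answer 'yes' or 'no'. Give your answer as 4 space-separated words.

Answer: yes yes yes no

Derivation:
Stream 1: decodes cleanly. VALID
Stream 2: decodes cleanly. VALID
Stream 3: decodes cleanly. VALID
Stream 4: error at byte offset 6. INVALID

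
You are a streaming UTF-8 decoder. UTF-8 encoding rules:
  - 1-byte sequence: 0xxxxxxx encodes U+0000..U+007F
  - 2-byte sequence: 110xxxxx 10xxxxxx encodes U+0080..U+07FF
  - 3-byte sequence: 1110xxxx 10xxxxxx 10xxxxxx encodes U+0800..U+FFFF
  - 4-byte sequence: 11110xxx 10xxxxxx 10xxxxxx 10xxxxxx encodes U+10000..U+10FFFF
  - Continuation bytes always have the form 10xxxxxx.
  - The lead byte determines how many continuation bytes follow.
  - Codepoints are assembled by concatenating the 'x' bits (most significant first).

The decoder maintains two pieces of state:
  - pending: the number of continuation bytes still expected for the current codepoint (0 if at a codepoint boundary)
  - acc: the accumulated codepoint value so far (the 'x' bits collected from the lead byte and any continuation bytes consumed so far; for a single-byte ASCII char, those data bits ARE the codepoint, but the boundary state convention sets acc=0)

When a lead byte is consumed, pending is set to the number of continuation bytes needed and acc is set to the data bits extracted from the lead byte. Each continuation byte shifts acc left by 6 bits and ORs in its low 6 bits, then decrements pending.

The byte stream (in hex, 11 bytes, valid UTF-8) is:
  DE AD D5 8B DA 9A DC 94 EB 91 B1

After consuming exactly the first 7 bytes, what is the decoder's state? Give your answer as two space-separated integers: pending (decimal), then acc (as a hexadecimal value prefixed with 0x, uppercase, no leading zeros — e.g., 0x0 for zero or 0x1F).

Answer: 1 0x1C

Derivation:
Byte[0]=DE: 2-byte lead. pending=1, acc=0x1E
Byte[1]=AD: continuation. acc=(acc<<6)|0x2D=0x7AD, pending=0
Byte[2]=D5: 2-byte lead. pending=1, acc=0x15
Byte[3]=8B: continuation. acc=(acc<<6)|0x0B=0x54B, pending=0
Byte[4]=DA: 2-byte lead. pending=1, acc=0x1A
Byte[5]=9A: continuation. acc=(acc<<6)|0x1A=0x69A, pending=0
Byte[6]=DC: 2-byte lead. pending=1, acc=0x1C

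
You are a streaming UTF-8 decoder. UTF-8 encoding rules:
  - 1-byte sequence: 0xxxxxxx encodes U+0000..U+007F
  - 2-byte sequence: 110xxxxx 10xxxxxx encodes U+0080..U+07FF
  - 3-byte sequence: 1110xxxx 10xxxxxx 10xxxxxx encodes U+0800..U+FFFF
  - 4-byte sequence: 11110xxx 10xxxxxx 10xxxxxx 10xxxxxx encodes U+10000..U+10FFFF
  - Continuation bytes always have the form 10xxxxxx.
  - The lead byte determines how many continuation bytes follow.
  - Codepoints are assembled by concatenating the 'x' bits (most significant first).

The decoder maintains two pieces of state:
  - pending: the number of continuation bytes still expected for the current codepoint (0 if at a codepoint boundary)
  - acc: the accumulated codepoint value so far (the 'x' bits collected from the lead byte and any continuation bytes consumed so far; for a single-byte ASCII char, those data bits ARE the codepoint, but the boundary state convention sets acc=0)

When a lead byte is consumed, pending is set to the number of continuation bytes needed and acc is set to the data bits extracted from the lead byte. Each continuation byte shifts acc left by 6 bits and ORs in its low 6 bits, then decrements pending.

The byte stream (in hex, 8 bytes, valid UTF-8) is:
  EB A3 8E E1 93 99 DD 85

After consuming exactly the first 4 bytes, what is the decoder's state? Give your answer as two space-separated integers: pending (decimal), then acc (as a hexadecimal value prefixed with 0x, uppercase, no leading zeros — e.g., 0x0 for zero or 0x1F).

Byte[0]=EB: 3-byte lead. pending=2, acc=0xB
Byte[1]=A3: continuation. acc=(acc<<6)|0x23=0x2E3, pending=1
Byte[2]=8E: continuation. acc=(acc<<6)|0x0E=0xB8CE, pending=0
Byte[3]=E1: 3-byte lead. pending=2, acc=0x1

Answer: 2 0x1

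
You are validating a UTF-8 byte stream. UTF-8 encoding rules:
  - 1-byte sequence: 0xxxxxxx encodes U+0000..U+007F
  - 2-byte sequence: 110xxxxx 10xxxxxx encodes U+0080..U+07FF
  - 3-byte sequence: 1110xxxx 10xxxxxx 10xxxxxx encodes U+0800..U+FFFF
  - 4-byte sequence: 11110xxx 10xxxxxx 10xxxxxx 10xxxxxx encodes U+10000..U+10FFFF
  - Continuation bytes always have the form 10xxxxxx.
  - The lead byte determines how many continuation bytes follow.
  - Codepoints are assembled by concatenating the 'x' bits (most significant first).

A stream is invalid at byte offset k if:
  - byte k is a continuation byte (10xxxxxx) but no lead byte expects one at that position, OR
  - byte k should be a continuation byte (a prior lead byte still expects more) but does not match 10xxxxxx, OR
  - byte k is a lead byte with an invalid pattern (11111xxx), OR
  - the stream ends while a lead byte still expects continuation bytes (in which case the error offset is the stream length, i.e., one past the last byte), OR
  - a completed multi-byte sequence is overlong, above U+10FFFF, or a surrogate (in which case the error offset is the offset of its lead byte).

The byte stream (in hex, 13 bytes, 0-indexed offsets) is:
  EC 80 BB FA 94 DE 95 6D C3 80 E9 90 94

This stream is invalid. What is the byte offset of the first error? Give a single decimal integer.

Byte[0]=EC: 3-byte lead, need 2 cont bytes. acc=0xC
Byte[1]=80: continuation. acc=(acc<<6)|0x00=0x300
Byte[2]=BB: continuation. acc=(acc<<6)|0x3B=0xC03B
Completed: cp=U+C03B (starts at byte 0)
Byte[3]=FA: INVALID lead byte (not 0xxx/110x/1110/11110)

Answer: 3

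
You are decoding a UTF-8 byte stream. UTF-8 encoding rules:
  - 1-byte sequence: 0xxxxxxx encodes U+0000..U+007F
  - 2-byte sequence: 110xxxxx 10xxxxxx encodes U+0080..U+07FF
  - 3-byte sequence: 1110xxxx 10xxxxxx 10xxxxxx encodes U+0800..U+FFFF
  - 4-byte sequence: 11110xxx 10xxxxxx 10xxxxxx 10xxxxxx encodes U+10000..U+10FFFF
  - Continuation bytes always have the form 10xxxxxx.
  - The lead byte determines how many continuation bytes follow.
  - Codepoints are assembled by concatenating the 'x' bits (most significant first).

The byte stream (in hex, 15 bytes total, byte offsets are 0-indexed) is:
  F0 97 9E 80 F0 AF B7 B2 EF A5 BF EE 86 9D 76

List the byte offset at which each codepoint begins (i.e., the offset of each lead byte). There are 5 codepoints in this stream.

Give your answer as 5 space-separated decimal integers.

Answer: 0 4 8 11 14

Derivation:
Byte[0]=F0: 4-byte lead, need 3 cont bytes. acc=0x0
Byte[1]=97: continuation. acc=(acc<<6)|0x17=0x17
Byte[2]=9E: continuation. acc=(acc<<6)|0x1E=0x5DE
Byte[3]=80: continuation. acc=(acc<<6)|0x00=0x17780
Completed: cp=U+17780 (starts at byte 0)
Byte[4]=F0: 4-byte lead, need 3 cont bytes. acc=0x0
Byte[5]=AF: continuation. acc=(acc<<6)|0x2F=0x2F
Byte[6]=B7: continuation. acc=(acc<<6)|0x37=0xBF7
Byte[7]=B2: continuation. acc=(acc<<6)|0x32=0x2FDF2
Completed: cp=U+2FDF2 (starts at byte 4)
Byte[8]=EF: 3-byte lead, need 2 cont bytes. acc=0xF
Byte[9]=A5: continuation. acc=(acc<<6)|0x25=0x3E5
Byte[10]=BF: continuation. acc=(acc<<6)|0x3F=0xF97F
Completed: cp=U+F97F (starts at byte 8)
Byte[11]=EE: 3-byte lead, need 2 cont bytes. acc=0xE
Byte[12]=86: continuation. acc=(acc<<6)|0x06=0x386
Byte[13]=9D: continuation. acc=(acc<<6)|0x1D=0xE19D
Completed: cp=U+E19D (starts at byte 11)
Byte[14]=76: 1-byte ASCII. cp=U+0076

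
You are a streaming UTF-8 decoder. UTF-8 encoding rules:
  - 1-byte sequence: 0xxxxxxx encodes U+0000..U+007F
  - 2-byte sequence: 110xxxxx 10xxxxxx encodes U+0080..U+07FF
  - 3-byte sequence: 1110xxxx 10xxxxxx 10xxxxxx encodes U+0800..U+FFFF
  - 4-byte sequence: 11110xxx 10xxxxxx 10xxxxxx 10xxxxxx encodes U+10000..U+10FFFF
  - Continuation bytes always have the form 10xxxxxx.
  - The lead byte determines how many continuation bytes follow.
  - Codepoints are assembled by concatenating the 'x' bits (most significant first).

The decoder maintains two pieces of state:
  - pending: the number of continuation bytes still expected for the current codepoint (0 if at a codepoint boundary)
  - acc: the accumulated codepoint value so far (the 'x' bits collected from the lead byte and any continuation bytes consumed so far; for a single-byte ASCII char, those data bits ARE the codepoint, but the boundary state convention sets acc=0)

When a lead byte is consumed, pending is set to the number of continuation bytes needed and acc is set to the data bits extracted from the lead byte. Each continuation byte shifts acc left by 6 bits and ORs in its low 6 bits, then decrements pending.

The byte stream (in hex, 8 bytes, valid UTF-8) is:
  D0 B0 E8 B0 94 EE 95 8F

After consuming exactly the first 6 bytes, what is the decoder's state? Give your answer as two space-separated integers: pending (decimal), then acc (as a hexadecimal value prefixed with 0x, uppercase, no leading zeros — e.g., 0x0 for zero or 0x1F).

Byte[0]=D0: 2-byte lead. pending=1, acc=0x10
Byte[1]=B0: continuation. acc=(acc<<6)|0x30=0x430, pending=0
Byte[2]=E8: 3-byte lead. pending=2, acc=0x8
Byte[3]=B0: continuation. acc=(acc<<6)|0x30=0x230, pending=1
Byte[4]=94: continuation. acc=(acc<<6)|0x14=0x8C14, pending=0
Byte[5]=EE: 3-byte lead. pending=2, acc=0xE

Answer: 2 0xE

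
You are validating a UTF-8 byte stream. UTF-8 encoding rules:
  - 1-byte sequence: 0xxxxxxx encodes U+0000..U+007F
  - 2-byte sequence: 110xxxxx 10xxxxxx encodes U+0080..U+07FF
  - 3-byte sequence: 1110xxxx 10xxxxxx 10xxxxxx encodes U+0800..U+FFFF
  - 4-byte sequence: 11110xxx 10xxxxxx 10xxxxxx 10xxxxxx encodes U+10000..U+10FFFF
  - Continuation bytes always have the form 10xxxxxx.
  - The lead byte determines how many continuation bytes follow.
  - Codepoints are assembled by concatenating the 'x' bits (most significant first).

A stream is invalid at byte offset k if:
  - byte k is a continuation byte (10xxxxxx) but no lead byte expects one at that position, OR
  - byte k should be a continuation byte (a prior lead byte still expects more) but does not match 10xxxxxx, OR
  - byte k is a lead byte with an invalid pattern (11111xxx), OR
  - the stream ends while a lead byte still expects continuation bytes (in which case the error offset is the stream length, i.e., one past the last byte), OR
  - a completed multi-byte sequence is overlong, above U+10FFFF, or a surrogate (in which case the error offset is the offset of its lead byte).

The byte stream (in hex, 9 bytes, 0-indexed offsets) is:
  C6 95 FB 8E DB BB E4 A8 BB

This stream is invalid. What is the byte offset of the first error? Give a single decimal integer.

Answer: 2

Derivation:
Byte[0]=C6: 2-byte lead, need 1 cont bytes. acc=0x6
Byte[1]=95: continuation. acc=(acc<<6)|0x15=0x195
Completed: cp=U+0195 (starts at byte 0)
Byte[2]=FB: INVALID lead byte (not 0xxx/110x/1110/11110)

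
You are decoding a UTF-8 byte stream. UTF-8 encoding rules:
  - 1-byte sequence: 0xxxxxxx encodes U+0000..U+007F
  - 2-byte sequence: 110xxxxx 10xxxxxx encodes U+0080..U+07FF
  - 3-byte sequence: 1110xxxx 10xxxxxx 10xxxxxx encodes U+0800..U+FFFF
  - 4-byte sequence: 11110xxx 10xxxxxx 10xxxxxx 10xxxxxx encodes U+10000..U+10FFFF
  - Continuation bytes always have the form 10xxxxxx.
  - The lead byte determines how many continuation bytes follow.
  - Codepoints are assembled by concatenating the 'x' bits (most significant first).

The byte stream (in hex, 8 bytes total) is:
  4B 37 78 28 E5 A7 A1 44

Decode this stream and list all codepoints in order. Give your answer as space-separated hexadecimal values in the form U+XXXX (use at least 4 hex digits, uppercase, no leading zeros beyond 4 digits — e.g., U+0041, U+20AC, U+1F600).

Byte[0]=4B: 1-byte ASCII. cp=U+004B
Byte[1]=37: 1-byte ASCII. cp=U+0037
Byte[2]=78: 1-byte ASCII. cp=U+0078
Byte[3]=28: 1-byte ASCII. cp=U+0028
Byte[4]=E5: 3-byte lead, need 2 cont bytes. acc=0x5
Byte[5]=A7: continuation. acc=(acc<<6)|0x27=0x167
Byte[6]=A1: continuation. acc=(acc<<6)|0x21=0x59E1
Completed: cp=U+59E1 (starts at byte 4)
Byte[7]=44: 1-byte ASCII. cp=U+0044

Answer: U+004B U+0037 U+0078 U+0028 U+59E1 U+0044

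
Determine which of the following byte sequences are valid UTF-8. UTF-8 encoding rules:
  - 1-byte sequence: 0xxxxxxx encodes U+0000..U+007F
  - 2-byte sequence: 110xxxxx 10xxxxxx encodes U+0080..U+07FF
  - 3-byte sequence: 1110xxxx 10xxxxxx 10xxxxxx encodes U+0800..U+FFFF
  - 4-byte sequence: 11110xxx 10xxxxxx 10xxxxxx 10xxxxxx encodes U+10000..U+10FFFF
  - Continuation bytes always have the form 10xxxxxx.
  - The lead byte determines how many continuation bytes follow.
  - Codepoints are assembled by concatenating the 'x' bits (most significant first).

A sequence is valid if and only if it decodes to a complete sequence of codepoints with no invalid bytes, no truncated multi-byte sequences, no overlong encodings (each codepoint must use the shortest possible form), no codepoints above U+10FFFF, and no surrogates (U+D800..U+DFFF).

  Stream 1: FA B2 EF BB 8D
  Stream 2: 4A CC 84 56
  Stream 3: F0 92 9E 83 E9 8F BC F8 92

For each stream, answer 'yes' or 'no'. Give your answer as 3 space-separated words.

Stream 1: error at byte offset 0. INVALID
Stream 2: decodes cleanly. VALID
Stream 3: error at byte offset 7. INVALID

Answer: no yes no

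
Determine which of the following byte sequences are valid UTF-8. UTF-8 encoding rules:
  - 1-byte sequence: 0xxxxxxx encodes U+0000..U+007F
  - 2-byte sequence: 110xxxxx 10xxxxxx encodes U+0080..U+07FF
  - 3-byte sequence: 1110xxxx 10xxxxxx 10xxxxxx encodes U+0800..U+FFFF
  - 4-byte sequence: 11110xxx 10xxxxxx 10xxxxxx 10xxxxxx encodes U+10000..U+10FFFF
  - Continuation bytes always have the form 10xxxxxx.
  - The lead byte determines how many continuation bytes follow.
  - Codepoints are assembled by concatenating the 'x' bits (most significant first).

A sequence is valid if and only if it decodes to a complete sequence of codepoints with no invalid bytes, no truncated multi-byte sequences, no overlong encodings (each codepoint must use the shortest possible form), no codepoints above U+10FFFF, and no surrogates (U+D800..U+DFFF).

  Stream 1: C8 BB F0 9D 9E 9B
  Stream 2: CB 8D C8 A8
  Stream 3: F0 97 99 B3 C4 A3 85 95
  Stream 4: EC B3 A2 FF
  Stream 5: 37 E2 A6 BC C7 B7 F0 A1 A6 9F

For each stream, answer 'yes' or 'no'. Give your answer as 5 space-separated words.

Answer: yes yes no no yes

Derivation:
Stream 1: decodes cleanly. VALID
Stream 2: decodes cleanly. VALID
Stream 3: error at byte offset 6. INVALID
Stream 4: error at byte offset 3. INVALID
Stream 5: decodes cleanly. VALID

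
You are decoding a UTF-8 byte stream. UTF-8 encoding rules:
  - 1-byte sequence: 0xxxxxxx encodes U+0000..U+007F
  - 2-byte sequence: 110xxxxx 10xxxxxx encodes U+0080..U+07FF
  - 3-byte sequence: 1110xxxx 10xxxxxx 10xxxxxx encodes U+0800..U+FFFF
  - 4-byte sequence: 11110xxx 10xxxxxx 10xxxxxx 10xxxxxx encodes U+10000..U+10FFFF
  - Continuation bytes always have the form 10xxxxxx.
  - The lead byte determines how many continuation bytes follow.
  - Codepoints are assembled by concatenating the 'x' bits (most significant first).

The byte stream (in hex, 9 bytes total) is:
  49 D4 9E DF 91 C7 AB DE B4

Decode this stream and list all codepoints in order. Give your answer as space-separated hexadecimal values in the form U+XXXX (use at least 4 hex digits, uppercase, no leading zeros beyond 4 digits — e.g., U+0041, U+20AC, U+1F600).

Answer: U+0049 U+051E U+07D1 U+01EB U+07B4

Derivation:
Byte[0]=49: 1-byte ASCII. cp=U+0049
Byte[1]=D4: 2-byte lead, need 1 cont bytes. acc=0x14
Byte[2]=9E: continuation. acc=(acc<<6)|0x1E=0x51E
Completed: cp=U+051E (starts at byte 1)
Byte[3]=DF: 2-byte lead, need 1 cont bytes. acc=0x1F
Byte[4]=91: continuation. acc=(acc<<6)|0x11=0x7D1
Completed: cp=U+07D1 (starts at byte 3)
Byte[5]=C7: 2-byte lead, need 1 cont bytes. acc=0x7
Byte[6]=AB: continuation. acc=(acc<<6)|0x2B=0x1EB
Completed: cp=U+01EB (starts at byte 5)
Byte[7]=DE: 2-byte lead, need 1 cont bytes. acc=0x1E
Byte[8]=B4: continuation. acc=(acc<<6)|0x34=0x7B4
Completed: cp=U+07B4 (starts at byte 7)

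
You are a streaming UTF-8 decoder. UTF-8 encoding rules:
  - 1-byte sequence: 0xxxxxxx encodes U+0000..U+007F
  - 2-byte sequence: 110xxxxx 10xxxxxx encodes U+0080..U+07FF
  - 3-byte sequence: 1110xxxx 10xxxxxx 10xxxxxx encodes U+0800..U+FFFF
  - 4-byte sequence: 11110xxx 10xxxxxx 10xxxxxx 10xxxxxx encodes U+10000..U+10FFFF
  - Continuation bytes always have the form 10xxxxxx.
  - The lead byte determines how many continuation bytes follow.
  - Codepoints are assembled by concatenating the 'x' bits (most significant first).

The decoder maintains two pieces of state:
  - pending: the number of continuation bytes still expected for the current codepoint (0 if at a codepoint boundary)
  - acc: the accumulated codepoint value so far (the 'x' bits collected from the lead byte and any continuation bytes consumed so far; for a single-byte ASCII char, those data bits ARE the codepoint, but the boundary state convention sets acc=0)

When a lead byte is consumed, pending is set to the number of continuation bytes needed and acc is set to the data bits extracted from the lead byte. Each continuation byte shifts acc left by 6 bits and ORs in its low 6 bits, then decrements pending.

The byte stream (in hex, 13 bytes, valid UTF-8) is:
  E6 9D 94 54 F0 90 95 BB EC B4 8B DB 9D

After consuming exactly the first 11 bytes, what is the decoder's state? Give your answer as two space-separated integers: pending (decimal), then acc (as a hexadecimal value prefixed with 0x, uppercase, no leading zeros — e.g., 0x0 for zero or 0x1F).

Byte[0]=E6: 3-byte lead. pending=2, acc=0x6
Byte[1]=9D: continuation. acc=(acc<<6)|0x1D=0x19D, pending=1
Byte[2]=94: continuation. acc=(acc<<6)|0x14=0x6754, pending=0
Byte[3]=54: 1-byte. pending=0, acc=0x0
Byte[4]=F0: 4-byte lead. pending=3, acc=0x0
Byte[5]=90: continuation. acc=(acc<<6)|0x10=0x10, pending=2
Byte[6]=95: continuation. acc=(acc<<6)|0x15=0x415, pending=1
Byte[7]=BB: continuation. acc=(acc<<6)|0x3B=0x1057B, pending=0
Byte[8]=EC: 3-byte lead. pending=2, acc=0xC
Byte[9]=B4: continuation. acc=(acc<<6)|0x34=0x334, pending=1
Byte[10]=8B: continuation. acc=(acc<<6)|0x0B=0xCD0B, pending=0

Answer: 0 0xCD0B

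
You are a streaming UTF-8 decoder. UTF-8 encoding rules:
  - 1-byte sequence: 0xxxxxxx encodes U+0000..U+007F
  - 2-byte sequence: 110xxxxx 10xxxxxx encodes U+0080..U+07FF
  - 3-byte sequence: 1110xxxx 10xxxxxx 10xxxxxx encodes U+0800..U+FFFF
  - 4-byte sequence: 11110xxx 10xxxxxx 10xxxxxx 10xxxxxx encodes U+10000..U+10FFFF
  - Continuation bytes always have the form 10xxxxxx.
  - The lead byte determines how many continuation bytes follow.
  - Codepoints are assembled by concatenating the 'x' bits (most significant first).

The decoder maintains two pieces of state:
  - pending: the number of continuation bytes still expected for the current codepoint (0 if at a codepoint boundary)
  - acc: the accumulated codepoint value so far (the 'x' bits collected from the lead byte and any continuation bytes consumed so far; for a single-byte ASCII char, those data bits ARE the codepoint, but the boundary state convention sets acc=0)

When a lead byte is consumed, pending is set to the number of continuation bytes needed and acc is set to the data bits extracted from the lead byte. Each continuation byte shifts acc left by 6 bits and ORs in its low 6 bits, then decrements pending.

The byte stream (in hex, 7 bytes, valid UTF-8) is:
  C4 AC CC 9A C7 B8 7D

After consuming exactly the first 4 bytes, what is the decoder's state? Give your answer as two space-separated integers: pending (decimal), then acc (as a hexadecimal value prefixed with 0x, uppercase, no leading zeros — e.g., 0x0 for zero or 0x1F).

Byte[0]=C4: 2-byte lead. pending=1, acc=0x4
Byte[1]=AC: continuation. acc=(acc<<6)|0x2C=0x12C, pending=0
Byte[2]=CC: 2-byte lead. pending=1, acc=0xC
Byte[3]=9A: continuation. acc=(acc<<6)|0x1A=0x31A, pending=0

Answer: 0 0x31A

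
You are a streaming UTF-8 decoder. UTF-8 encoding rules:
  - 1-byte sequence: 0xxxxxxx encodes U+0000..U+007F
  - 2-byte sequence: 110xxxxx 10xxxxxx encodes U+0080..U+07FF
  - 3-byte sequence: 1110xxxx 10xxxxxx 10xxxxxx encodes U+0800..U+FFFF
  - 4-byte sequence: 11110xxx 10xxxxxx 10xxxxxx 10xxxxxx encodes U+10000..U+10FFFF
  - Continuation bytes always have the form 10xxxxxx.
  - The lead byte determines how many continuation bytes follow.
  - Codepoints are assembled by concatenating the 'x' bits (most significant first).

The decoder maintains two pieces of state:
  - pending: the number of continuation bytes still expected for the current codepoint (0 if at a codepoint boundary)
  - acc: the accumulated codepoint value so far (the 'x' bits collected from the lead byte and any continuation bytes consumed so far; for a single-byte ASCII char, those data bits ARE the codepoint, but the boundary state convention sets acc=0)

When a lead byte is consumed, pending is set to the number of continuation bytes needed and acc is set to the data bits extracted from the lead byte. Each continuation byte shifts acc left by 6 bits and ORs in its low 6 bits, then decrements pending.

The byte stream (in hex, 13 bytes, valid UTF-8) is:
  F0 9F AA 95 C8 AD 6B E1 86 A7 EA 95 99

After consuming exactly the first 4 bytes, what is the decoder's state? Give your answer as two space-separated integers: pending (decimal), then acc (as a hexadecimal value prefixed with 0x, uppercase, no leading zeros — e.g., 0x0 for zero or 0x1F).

Answer: 0 0x1FA95

Derivation:
Byte[0]=F0: 4-byte lead. pending=3, acc=0x0
Byte[1]=9F: continuation. acc=(acc<<6)|0x1F=0x1F, pending=2
Byte[2]=AA: continuation. acc=(acc<<6)|0x2A=0x7EA, pending=1
Byte[3]=95: continuation. acc=(acc<<6)|0x15=0x1FA95, pending=0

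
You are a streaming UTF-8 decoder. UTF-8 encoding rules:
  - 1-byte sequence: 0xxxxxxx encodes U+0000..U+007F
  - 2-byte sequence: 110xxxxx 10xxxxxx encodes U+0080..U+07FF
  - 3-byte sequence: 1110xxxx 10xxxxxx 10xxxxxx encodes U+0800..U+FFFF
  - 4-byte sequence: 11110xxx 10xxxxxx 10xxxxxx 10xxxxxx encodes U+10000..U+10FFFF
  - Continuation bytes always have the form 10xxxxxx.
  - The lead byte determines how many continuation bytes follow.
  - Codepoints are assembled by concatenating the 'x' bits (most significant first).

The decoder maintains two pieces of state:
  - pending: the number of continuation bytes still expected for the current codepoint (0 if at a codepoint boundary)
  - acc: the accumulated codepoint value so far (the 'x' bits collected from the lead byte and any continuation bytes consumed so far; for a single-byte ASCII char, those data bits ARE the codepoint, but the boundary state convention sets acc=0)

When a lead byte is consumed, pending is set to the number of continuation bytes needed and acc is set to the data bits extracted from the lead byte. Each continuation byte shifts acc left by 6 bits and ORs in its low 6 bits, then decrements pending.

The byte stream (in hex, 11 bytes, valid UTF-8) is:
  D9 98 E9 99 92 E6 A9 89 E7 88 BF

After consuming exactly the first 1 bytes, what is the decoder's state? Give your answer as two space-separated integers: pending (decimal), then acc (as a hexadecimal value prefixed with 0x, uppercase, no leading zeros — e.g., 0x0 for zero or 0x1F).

Byte[0]=D9: 2-byte lead. pending=1, acc=0x19

Answer: 1 0x19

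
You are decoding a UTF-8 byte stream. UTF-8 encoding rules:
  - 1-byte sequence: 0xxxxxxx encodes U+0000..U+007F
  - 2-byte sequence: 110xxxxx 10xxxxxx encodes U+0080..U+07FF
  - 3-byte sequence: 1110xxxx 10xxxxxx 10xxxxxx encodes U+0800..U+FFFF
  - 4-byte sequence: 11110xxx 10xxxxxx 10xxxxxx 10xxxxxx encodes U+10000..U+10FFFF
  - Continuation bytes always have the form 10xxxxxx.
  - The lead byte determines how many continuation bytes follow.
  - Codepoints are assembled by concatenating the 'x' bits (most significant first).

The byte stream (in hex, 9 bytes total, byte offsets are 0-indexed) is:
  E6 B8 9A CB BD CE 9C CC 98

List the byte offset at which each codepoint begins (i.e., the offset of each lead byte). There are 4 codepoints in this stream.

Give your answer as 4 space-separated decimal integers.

Answer: 0 3 5 7

Derivation:
Byte[0]=E6: 3-byte lead, need 2 cont bytes. acc=0x6
Byte[1]=B8: continuation. acc=(acc<<6)|0x38=0x1B8
Byte[2]=9A: continuation. acc=(acc<<6)|0x1A=0x6E1A
Completed: cp=U+6E1A (starts at byte 0)
Byte[3]=CB: 2-byte lead, need 1 cont bytes. acc=0xB
Byte[4]=BD: continuation. acc=(acc<<6)|0x3D=0x2FD
Completed: cp=U+02FD (starts at byte 3)
Byte[5]=CE: 2-byte lead, need 1 cont bytes. acc=0xE
Byte[6]=9C: continuation. acc=(acc<<6)|0x1C=0x39C
Completed: cp=U+039C (starts at byte 5)
Byte[7]=CC: 2-byte lead, need 1 cont bytes. acc=0xC
Byte[8]=98: continuation. acc=(acc<<6)|0x18=0x318
Completed: cp=U+0318 (starts at byte 7)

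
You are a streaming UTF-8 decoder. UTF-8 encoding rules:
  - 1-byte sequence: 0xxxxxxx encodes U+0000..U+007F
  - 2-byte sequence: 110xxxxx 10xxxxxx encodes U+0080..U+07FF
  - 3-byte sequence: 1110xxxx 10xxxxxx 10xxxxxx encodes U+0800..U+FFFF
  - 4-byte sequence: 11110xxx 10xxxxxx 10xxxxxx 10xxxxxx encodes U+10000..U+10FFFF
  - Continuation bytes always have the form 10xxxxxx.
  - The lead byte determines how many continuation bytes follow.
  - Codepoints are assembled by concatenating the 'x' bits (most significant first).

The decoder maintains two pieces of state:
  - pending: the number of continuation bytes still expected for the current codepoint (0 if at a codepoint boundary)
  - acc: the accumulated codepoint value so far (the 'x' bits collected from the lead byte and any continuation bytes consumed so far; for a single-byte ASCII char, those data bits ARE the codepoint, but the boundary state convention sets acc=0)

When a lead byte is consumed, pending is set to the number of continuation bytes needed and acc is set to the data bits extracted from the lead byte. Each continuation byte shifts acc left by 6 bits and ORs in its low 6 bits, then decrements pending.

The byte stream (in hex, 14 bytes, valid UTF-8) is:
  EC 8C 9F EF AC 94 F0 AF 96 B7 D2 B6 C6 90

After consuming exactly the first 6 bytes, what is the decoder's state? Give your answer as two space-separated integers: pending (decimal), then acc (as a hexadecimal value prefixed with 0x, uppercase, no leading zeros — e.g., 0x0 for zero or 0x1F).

Answer: 0 0xFB14

Derivation:
Byte[0]=EC: 3-byte lead. pending=2, acc=0xC
Byte[1]=8C: continuation. acc=(acc<<6)|0x0C=0x30C, pending=1
Byte[2]=9F: continuation. acc=(acc<<6)|0x1F=0xC31F, pending=0
Byte[3]=EF: 3-byte lead. pending=2, acc=0xF
Byte[4]=AC: continuation. acc=(acc<<6)|0x2C=0x3EC, pending=1
Byte[5]=94: continuation. acc=(acc<<6)|0x14=0xFB14, pending=0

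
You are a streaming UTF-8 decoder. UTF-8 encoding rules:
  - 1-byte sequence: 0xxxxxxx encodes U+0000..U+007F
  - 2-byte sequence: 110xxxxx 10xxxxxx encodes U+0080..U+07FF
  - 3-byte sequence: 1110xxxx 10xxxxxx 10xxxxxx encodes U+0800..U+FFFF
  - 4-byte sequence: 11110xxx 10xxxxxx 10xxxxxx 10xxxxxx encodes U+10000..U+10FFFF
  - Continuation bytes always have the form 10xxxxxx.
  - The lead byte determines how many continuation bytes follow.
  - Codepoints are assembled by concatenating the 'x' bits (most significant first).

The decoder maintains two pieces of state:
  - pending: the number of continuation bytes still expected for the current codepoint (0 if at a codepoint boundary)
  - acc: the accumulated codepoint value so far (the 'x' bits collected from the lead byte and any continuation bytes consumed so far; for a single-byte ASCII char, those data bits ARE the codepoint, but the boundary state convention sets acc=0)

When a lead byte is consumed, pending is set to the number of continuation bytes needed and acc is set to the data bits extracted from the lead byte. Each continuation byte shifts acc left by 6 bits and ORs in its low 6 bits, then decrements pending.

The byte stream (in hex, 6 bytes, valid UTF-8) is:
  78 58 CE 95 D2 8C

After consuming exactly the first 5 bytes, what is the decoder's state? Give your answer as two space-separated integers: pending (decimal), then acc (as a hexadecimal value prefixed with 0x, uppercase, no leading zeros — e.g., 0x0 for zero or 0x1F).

Byte[0]=78: 1-byte. pending=0, acc=0x0
Byte[1]=58: 1-byte. pending=0, acc=0x0
Byte[2]=CE: 2-byte lead. pending=1, acc=0xE
Byte[3]=95: continuation. acc=(acc<<6)|0x15=0x395, pending=0
Byte[4]=D2: 2-byte lead. pending=1, acc=0x12

Answer: 1 0x12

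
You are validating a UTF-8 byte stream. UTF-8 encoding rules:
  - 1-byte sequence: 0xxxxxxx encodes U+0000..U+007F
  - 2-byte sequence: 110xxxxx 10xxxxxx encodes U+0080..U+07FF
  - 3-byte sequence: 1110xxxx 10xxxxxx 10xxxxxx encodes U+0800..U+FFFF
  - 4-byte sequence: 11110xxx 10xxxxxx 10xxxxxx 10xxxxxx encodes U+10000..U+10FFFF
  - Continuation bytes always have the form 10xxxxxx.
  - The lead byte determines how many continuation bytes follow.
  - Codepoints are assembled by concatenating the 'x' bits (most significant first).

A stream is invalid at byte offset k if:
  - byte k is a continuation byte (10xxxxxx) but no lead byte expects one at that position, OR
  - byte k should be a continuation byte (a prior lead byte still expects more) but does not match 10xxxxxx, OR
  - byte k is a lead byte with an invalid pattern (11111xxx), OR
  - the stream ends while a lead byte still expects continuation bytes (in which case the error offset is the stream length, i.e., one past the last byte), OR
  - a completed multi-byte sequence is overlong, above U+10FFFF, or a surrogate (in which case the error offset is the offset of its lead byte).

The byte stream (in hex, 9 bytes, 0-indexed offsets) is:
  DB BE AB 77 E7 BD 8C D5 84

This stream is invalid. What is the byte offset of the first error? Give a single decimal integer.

Byte[0]=DB: 2-byte lead, need 1 cont bytes. acc=0x1B
Byte[1]=BE: continuation. acc=(acc<<6)|0x3E=0x6FE
Completed: cp=U+06FE (starts at byte 0)
Byte[2]=AB: INVALID lead byte (not 0xxx/110x/1110/11110)

Answer: 2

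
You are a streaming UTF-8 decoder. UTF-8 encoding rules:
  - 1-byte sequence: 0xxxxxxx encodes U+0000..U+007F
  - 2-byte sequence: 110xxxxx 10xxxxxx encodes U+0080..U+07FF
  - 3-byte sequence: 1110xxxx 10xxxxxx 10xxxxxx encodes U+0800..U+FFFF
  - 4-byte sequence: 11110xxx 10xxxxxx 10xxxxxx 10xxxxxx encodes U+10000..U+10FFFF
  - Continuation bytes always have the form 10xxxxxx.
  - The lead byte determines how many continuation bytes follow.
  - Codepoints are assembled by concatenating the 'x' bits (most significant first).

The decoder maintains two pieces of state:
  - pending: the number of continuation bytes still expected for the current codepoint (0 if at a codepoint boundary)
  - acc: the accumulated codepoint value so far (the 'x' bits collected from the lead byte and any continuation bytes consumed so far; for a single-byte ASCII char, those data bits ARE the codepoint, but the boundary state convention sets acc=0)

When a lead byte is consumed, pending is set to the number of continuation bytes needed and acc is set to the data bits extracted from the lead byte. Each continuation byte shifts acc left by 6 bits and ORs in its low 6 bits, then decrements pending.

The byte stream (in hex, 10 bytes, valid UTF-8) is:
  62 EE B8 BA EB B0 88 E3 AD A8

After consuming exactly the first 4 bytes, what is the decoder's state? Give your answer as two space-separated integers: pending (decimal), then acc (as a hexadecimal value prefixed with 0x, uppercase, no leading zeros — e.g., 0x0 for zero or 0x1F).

Byte[0]=62: 1-byte. pending=0, acc=0x0
Byte[1]=EE: 3-byte lead. pending=2, acc=0xE
Byte[2]=B8: continuation. acc=(acc<<6)|0x38=0x3B8, pending=1
Byte[3]=BA: continuation. acc=(acc<<6)|0x3A=0xEE3A, pending=0

Answer: 0 0xEE3A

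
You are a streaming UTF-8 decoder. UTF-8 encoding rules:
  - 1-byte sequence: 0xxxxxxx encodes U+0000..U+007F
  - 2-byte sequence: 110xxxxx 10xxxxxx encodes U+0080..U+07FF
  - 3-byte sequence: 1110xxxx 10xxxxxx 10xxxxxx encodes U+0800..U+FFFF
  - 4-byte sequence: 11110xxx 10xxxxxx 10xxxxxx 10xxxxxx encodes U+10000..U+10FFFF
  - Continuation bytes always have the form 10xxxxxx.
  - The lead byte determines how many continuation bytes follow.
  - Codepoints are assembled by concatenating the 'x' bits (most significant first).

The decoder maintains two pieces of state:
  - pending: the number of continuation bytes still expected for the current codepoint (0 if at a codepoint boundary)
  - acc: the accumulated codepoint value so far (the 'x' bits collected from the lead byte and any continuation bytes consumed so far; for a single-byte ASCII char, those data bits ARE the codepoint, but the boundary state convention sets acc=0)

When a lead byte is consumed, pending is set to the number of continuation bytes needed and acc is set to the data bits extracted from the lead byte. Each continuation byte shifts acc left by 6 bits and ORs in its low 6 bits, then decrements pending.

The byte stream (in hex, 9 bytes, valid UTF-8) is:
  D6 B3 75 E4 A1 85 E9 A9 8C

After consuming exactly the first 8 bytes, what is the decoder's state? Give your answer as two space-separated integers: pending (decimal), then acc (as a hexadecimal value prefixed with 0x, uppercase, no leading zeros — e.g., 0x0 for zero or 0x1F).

Answer: 1 0x269

Derivation:
Byte[0]=D6: 2-byte lead. pending=1, acc=0x16
Byte[1]=B3: continuation. acc=(acc<<6)|0x33=0x5B3, pending=0
Byte[2]=75: 1-byte. pending=0, acc=0x0
Byte[3]=E4: 3-byte lead. pending=2, acc=0x4
Byte[4]=A1: continuation. acc=(acc<<6)|0x21=0x121, pending=1
Byte[5]=85: continuation. acc=(acc<<6)|0x05=0x4845, pending=0
Byte[6]=E9: 3-byte lead. pending=2, acc=0x9
Byte[7]=A9: continuation. acc=(acc<<6)|0x29=0x269, pending=1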